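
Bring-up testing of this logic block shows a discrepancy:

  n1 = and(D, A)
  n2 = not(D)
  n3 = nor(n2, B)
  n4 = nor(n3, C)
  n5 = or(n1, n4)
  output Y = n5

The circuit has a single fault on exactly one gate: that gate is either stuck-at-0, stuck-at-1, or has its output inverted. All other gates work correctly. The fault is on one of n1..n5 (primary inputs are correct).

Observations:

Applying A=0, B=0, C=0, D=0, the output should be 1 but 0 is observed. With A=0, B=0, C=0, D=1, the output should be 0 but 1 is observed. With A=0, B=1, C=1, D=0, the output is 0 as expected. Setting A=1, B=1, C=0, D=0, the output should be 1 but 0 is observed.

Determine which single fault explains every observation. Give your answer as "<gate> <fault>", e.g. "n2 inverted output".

n3 inverted output

Fault-free values for test 1 (A=0, B=0, C=0, D=0): n1=0, n2=1, n3=0, n4=1, n5=1, giving Y=1. Observed 0.
Test 1: faults giving observed 0 are {n2 stuck-at-0, n2 inverted output, n3 stuck-at-1, n3 inverted output, n4 stuck-at-0, n4 inverted output, n5 stuck-at-0, n5 inverted output}.
Test 2 (A=0, B=0, C=0, D=1): fault-free n1=0, n2=0, n3=1, n4=0, n5=0 → 0; observed 1. Eliminates n2 stuck-at-0, n3 stuck-at-1, n4 stuck-at-0, n5 stuck-at-0.
Test 3 (A=0, B=1, C=1, D=0): fault-free n1=0, n2=1, n3=0, n4=0, n5=0 → 0; observed 0. Eliminates n4 inverted output, n5 inverted output.
Test 4 (A=1, B=1, C=0, D=0): fault-free n1=0, n2=1, n3=0, n4=1, n5=1 → 1; observed 0. Eliminates n2 inverted output.
Only n3 inverted output is consistent with every test.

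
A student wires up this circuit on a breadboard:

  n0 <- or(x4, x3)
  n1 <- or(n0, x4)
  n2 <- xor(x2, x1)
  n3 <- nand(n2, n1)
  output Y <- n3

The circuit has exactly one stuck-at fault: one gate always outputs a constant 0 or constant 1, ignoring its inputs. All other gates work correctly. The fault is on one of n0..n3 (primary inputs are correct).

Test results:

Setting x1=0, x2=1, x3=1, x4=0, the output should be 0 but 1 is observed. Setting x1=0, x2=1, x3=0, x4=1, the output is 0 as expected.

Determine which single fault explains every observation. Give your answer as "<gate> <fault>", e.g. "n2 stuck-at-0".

Fault-free values for test 1 (x1=0, x2=1, x3=1, x4=0): n0=1, n1=1, n2=1, n3=0, giving Y=0. Observed 1.
Test 1: faults giving observed 1 are {n0 stuck-at-0, n1 stuck-at-0, n2 stuck-at-0, n3 stuck-at-1}.
Test 2 (x1=0, x2=1, x3=0, x4=1): fault-free n0=1, n1=1, n2=1, n3=0 → 0; observed 0. Eliminates n1 stuck-at-0, n2 stuck-at-0, n3 stuck-at-1.
Only n0 stuck-at-0 is consistent with every test.

n0 stuck-at-0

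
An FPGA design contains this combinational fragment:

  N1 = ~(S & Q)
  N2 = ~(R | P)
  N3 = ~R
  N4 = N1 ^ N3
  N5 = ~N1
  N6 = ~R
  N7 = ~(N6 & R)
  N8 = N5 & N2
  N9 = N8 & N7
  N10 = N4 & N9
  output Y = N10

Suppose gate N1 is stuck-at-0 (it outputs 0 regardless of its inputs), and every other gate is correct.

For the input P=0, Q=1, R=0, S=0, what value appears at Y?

Propagate with N1 forced: N1=0 [stuck-at-0], N2=1, N3=1, N4=1, N5=1, N6=1, N7=1, N8=1, N9=1, N10=1.
So Y = 1. (Without the fault it would be 0.)

1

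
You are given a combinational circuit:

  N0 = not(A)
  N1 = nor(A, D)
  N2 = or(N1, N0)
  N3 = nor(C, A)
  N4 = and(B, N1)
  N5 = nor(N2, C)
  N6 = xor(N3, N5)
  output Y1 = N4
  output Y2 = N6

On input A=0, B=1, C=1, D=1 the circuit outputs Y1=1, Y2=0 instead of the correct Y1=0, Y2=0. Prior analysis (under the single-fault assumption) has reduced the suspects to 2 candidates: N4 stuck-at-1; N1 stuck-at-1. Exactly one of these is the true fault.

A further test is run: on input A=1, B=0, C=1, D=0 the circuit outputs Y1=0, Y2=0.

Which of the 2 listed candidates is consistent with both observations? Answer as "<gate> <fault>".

N1 stuck-at-1

Evaluate each candidate on input A=1, B=0, C=1, D=0:
  N4 stuck-at-1: N0=0, N1=0, N2=0, N3=0, N4=1 [stuck-at-1], N5=0, N6=0 → Y1=1, Y2=0 — eliminated
  N1 stuck-at-1: N0=0, N1=1 [stuck-at-1], N2=1, N3=0, N4=0, N5=0, N6=0 → Y1=0, Y2=0 — matches
Only N1 stuck-at-1 reproduces the observed Y1=0, Y2=0.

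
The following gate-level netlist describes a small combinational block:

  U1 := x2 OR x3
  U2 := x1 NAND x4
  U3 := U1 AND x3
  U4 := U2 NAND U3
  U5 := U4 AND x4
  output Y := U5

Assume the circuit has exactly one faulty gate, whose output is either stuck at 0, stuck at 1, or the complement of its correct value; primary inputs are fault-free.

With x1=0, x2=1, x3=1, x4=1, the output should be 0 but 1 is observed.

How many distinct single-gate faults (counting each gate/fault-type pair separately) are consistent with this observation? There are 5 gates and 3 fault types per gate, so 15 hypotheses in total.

Fault-free: U1=1, U2=1, U3=1, U4=0, U5=0 → 0. Observed 1.
  U1: stuck-at-0, inverted output ✓; others ✗
  U2: stuck-at-0, inverted output ✓; others ✗
  U3: stuck-at-0, inverted output ✓; others ✗
  U4: stuck-at-1, inverted output ✓; others ✗
  U5: stuck-at-1, inverted output ✓; others ✗
Consistent faults: {U1 stuck-at-0, U1 inverted output, U2 stuck-at-0, U2 inverted output, U3 stuck-at-0, U3 inverted output, U4 stuck-at-1, U4 inverted output, U5 stuck-at-1, U5 inverted output} — 10 in all.

10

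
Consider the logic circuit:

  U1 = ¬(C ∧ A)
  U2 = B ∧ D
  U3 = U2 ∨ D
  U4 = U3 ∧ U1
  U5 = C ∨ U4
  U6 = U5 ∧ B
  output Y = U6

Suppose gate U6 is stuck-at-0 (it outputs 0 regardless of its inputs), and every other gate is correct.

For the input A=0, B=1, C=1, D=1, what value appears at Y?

Propagate with U6 forced: U1=1, U2=1, U3=1, U4=1, U5=1, U6=0 [stuck-at-0].
So Y = 0. (Without the fault it would be 1.)

0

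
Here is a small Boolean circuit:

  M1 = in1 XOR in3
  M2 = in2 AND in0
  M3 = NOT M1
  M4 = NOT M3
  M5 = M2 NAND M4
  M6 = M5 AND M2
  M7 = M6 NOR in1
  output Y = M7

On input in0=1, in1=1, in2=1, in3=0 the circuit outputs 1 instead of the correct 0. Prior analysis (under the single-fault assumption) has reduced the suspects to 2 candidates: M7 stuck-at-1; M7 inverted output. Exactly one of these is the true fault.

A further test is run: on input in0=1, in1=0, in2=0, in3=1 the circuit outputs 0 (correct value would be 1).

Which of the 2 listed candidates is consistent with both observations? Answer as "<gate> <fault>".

Evaluate each candidate on input in0=1, in1=0, in2=0, in3=1:
  M7 stuck-at-1: M1=1, M2=0, M3=0, M4=1, M5=1, M6=0, M7=1 [stuck-at-1] → 1 — eliminated
  M7 inverted output: M1=1, M2=0, M3=0, M4=1, M5=1, M6=0, M7=0 [inverted output] → 0 — matches
Only M7 inverted output reproduces the observed 0.

M7 inverted output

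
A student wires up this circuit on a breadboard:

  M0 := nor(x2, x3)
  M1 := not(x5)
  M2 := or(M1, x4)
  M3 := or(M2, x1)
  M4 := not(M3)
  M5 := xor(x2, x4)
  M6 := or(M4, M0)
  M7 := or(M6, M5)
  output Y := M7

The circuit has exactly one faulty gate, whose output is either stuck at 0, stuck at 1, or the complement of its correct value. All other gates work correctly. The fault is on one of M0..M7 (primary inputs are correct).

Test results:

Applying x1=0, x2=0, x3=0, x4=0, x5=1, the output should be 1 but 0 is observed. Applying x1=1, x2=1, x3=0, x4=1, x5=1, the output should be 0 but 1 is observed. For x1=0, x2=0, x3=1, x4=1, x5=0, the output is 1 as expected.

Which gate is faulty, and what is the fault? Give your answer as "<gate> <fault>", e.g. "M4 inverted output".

Fault-free values for test 1 (x1=0, x2=0, x3=0, x4=0, x5=1): M0=1, M1=0, M2=0, M3=0, M4=1, M5=0, M6=1, M7=1, giving Y=1. Observed 0.
Test 1: faults giving observed 0 are {M6 stuck-at-0, M6 inverted output, M7 stuck-at-0, M7 inverted output}.
Test 2 (x1=1, x2=1, x3=0, x4=1, x5=1): fault-free M0=0, M1=0, M2=1, M3=1, M4=0, M5=0, M6=0, M7=0 → 0; observed 1. Eliminates M6 stuck-at-0, M7 stuck-at-0.
Test 3 (x1=0, x2=0, x3=1, x4=1, x5=0): fault-free M0=0, M1=1, M2=1, M3=1, M4=0, M5=1, M6=0, M7=1 → 1; observed 1. Eliminates M7 inverted output.
Only M6 inverted output is consistent with every test.

M6 inverted output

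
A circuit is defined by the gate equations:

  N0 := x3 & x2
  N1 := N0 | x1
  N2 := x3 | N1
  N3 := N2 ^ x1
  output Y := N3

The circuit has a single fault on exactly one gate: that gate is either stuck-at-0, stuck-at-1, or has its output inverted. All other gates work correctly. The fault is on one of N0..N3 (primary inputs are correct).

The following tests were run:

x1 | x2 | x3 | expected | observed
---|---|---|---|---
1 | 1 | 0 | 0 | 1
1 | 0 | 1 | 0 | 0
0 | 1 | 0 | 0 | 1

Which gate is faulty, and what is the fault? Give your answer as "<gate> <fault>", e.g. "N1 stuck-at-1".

Fault-free values for test 1 (x1=1, x2=1, x3=0): N0=0, N1=1, N2=1, N3=0, giving Y=0. Observed 1.
Test 1: faults giving observed 1 are {N1 stuck-at-0, N1 inverted output, N2 stuck-at-0, N2 inverted output, N3 stuck-at-1, N3 inverted output}.
Test 2 (x1=1, x2=0, x3=1): fault-free N0=0, N1=1, N2=1, N3=0 → 0; observed 0. Eliminates N2 stuck-at-0, N2 inverted output, N3 stuck-at-1, N3 inverted output.
Test 3 (x1=0, x2=1, x3=0): fault-free N0=0, N1=0, N2=0, N3=0 → 0; observed 1. Eliminates N1 stuck-at-0.
Only N1 inverted output is consistent with every test.

N1 inverted output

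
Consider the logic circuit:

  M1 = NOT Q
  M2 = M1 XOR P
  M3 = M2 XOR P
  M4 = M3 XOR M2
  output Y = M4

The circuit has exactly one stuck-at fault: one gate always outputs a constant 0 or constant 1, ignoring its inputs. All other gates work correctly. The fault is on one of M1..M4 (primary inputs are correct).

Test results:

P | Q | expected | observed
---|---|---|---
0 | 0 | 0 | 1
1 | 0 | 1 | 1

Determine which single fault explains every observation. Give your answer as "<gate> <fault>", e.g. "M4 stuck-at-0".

Fault-free values for test 1 (P=0, Q=0): M1=1, M2=1, M3=1, M4=0, giving Y=0. Observed 1.
Test 1: faults giving observed 1 are {M3 stuck-at-0, M4 stuck-at-1}.
Test 2 (P=1, Q=0): fault-free M1=1, M2=0, M3=1, M4=1 → 1; observed 1. Eliminates M3 stuck-at-0.
Only M4 stuck-at-1 is consistent with every test.

M4 stuck-at-1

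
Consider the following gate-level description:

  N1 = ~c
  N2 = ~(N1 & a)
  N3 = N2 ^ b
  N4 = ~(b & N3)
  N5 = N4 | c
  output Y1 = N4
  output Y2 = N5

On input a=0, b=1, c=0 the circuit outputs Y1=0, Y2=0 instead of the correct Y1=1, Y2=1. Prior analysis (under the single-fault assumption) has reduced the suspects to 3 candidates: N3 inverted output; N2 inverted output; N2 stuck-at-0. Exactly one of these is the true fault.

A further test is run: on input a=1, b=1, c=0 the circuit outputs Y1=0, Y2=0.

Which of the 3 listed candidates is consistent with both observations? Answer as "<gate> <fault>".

N2 stuck-at-0

Evaluate each candidate on input a=1, b=1, c=0:
  N3 inverted output: N1=1, N2=0, N3=0 [inverted output], N4=1, N5=1 → Y1=1, Y2=1 — eliminated
  N2 inverted output: N1=1, N2=1 [inverted output], N3=0, N4=1, N5=1 → Y1=1, Y2=1 — eliminated
  N2 stuck-at-0: N1=1, N2=0 [stuck-at-0], N3=1, N4=0, N5=0 → Y1=0, Y2=0 — matches
Only N2 stuck-at-0 reproduces the observed Y1=0, Y2=0.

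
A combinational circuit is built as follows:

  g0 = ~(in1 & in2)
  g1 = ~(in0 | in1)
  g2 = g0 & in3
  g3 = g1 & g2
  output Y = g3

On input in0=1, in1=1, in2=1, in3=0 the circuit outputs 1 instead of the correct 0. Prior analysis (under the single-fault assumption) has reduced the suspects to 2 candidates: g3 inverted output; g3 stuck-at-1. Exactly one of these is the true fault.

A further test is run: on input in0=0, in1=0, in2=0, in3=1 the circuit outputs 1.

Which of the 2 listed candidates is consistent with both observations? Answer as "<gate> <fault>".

Evaluate each candidate on input in0=0, in1=0, in2=0, in3=1:
  g3 inverted output: g0=1, g1=1, g2=1, g3=0 [inverted output] → 0 — eliminated
  g3 stuck-at-1: g0=1, g1=1, g2=1, g3=1 [stuck-at-1] → 1 — matches
Only g3 stuck-at-1 reproduces the observed 1.

g3 stuck-at-1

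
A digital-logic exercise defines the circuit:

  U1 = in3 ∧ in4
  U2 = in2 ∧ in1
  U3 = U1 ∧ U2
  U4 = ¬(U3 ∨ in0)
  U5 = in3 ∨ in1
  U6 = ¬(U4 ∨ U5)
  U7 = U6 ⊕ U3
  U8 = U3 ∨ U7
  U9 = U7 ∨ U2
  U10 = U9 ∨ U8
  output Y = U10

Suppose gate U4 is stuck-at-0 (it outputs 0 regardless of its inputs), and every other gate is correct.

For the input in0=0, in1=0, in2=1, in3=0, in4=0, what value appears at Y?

1

Propagate with U4 forced: U1=0, U2=0, U3=0, U4=0 [stuck-at-0], U5=0, U6=1, U7=1, U8=1, U9=1, U10=1.
So Y = 1. (Without the fault it would be 0.)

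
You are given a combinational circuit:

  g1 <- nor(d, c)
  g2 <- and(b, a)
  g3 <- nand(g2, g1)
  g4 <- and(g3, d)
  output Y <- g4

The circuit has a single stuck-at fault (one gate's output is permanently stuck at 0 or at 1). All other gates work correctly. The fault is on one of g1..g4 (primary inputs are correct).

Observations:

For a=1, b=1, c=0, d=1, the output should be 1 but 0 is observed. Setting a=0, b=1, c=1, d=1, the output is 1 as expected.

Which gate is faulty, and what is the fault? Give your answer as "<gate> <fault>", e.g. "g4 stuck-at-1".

Fault-free values for test 1 (a=1, b=1, c=0, d=1): g1=0, g2=1, g3=1, g4=1, giving Y=1. Observed 0.
Test 1: faults giving observed 0 are {g1 stuck-at-1, g3 stuck-at-0, g4 stuck-at-0}.
Test 2 (a=0, b=1, c=1, d=1): fault-free g1=0, g2=0, g3=1, g4=1 → 1; observed 1. Eliminates g3 stuck-at-0, g4 stuck-at-0.
Only g1 stuck-at-1 is consistent with every test.

g1 stuck-at-1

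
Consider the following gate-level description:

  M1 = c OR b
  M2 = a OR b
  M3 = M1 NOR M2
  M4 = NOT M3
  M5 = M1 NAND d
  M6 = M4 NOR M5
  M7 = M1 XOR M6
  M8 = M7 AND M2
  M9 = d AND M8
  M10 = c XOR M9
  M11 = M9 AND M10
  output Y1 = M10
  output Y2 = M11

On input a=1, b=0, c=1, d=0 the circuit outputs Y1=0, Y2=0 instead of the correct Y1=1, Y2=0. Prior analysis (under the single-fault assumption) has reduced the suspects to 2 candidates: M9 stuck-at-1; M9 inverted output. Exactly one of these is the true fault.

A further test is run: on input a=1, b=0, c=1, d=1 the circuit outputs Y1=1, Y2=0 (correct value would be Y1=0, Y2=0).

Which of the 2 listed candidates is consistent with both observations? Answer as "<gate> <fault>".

M9 inverted output

Evaluate each candidate on input a=1, b=0, c=1, d=1:
  M9 stuck-at-1: M1=1, M2=1, M3=0, M4=1, M5=0, M6=0, M7=1, M8=1, M9=1 [stuck-at-1], M10=0, M11=0 → Y1=0, Y2=0 — eliminated
  M9 inverted output: M1=1, M2=1, M3=0, M4=1, M5=0, M6=0, M7=1, M8=1, M9=0 [inverted output], M10=1, M11=0 → Y1=1, Y2=0 — matches
Only M9 inverted output reproduces the observed Y1=1, Y2=0.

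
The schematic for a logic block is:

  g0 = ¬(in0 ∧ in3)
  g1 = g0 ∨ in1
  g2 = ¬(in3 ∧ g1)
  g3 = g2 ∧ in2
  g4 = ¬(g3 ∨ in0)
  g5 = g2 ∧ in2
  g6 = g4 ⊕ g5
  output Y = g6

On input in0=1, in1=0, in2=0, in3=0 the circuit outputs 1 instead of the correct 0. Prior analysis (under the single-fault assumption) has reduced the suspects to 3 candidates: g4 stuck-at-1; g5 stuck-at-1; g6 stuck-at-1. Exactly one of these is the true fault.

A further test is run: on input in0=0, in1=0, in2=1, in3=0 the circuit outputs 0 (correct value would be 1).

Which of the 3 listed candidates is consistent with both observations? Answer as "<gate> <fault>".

g4 stuck-at-1

Evaluate each candidate on input in0=0, in1=0, in2=1, in3=0:
  g4 stuck-at-1: g0=1, g1=1, g2=1, g3=1, g4=1 [stuck-at-1], g5=1, g6=0 → 0 — matches
  g5 stuck-at-1: g0=1, g1=1, g2=1, g3=1, g4=0, g5=1 [stuck-at-1], g6=1 → 1 — eliminated
  g6 stuck-at-1: g0=1, g1=1, g2=1, g3=1, g4=0, g5=1, g6=1 [stuck-at-1] → 1 — eliminated
Only g4 stuck-at-1 reproduces the observed 0.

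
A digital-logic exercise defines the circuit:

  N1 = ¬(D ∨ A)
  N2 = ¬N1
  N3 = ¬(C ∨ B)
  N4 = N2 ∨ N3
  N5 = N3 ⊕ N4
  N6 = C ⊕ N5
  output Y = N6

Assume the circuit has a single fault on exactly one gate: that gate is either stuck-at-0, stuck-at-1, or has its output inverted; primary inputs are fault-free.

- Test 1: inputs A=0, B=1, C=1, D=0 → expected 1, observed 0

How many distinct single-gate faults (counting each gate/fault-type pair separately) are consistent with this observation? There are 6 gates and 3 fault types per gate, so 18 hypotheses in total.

10

Fault-free: N1=1, N2=0, N3=0, N4=0, N5=0, N6=1 → 1. Observed 0.
  N1: stuck-at-0, inverted output ✓; others ✗
  N2: stuck-at-1, inverted output ✓; others ✗
  N3: none of the 3 fault types match ✗
  N4: stuck-at-1, inverted output ✓; others ✗
  N5: stuck-at-1, inverted output ✓; others ✗
  N6: stuck-at-0, inverted output ✓; others ✗
Consistent faults: {N1 stuck-at-0, N1 inverted output, N2 stuck-at-1, N2 inverted output, N4 stuck-at-1, N4 inverted output, N5 stuck-at-1, N5 inverted output, N6 stuck-at-0, N6 inverted output} — 10 in all.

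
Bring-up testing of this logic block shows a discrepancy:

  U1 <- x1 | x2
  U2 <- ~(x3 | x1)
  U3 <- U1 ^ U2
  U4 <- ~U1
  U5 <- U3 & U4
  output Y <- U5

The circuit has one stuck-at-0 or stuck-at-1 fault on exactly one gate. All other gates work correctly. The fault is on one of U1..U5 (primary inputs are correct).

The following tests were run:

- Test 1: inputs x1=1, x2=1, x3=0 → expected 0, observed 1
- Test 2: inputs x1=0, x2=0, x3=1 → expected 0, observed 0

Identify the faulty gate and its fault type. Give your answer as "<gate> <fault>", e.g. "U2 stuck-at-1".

Fault-free values for test 1 (x1=1, x2=1, x3=0): U1=1, U2=0, U3=1, U4=0, U5=0, giving Y=0. Observed 1.
Test 1: faults giving observed 1 are {U4 stuck-at-1, U5 stuck-at-1}.
Test 2 (x1=0, x2=0, x3=1): fault-free U1=0, U2=0, U3=0, U4=1, U5=0 → 0; observed 0. Eliminates U5 stuck-at-1.
Only U4 stuck-at-1 is consistent with every test.

U4 stuck-at-1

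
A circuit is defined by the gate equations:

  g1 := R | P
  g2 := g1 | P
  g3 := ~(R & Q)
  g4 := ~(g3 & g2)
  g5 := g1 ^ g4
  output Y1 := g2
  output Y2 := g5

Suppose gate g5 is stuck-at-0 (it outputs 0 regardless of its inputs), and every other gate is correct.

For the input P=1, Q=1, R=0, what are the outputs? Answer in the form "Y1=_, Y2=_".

Y1=1, Y2=0

Propagate with g5 forced: g1=1, g2=1, g3=1, g4=0, g5=0 [stuck-at-0].
So the outputs are Y1=1, Y2=0. (Without the fault they would be Y1=1, Y2=1.)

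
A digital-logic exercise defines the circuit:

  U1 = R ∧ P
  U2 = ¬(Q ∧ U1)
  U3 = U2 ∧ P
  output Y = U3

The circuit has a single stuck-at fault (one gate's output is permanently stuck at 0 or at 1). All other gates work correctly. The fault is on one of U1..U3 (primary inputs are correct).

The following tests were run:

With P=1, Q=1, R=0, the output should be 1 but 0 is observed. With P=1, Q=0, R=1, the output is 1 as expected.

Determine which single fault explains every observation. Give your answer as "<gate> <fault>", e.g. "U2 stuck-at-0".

U1 stuck-at-1

Fault-free values for test 1 (P=1, Q=1, R=0): U1=0, U2=1, U3=1, giving Y=1. Observed 0.
Test 1: faults giving observed 0 are {U1 stuck-at-1, U2 stuck-at-0, U3 stuck-at-0}.
Test 2 (P=1, Q=0, R=1): fault-free U1=1, U2=1, U3=1 → 1; observed 1. Eliminates U2 stuck-at-0, U3 stuck-at-0.
Only U1 stuck-at-1 is consistent with every test.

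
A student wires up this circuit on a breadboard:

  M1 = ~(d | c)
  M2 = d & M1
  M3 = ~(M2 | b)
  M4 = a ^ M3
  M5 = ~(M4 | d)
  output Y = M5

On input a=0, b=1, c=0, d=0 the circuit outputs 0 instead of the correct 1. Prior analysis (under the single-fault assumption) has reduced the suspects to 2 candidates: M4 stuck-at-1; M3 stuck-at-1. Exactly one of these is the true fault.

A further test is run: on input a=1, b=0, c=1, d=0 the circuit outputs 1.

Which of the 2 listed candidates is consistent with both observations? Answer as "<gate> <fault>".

M3 stuck-at-1

Evaluate each candidate on input a=1, b=0, c=1, d=0:
  M4 stuck-at-1: M1=0, M2=0, M3=1, M4=1 [stuck-at-1], M5=0 → 0 — eliminated
  M3 stuck-at-1: M1=0, M2=0, M3=1 [stuck-at-1], M4=0, M5=1 → 1 — matches
Only M3 stuck-at-1 reproduces the observed 1.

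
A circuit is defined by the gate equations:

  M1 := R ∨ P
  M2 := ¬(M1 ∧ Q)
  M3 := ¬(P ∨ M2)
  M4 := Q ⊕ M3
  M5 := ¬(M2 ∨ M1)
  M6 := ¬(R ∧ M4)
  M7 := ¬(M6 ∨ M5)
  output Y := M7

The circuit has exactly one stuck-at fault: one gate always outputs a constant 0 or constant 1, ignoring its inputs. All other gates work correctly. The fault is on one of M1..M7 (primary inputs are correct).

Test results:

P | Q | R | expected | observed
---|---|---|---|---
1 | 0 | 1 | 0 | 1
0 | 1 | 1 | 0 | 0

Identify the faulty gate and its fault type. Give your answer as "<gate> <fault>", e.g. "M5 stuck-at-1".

M3 stuck-at-1

Fault-free values for test 1 (P=1, Q=0, R=1): M1=1, M2=1, M3=0, M4=0, M5=0, M6=1, M7=0, giving Y=0. Observed 1.
Test 1: faults giving observed 1 are {M3 stuck-at-1, M4 stuck-at-1, M6 stuck-at-0, M7 stuck-at-1}.
Test 2 (P=0, Q=1, R=1): fault-free M1=1, M2=0, M3=1, M4=0, M5=0, M6=1, M7=0 → 0; observed 0. Eliminates M4 stuck-at-1, M6 stuck-at-0, M7 stuck-at-1.
Only M3 stuck-at-1 is consistent with every test.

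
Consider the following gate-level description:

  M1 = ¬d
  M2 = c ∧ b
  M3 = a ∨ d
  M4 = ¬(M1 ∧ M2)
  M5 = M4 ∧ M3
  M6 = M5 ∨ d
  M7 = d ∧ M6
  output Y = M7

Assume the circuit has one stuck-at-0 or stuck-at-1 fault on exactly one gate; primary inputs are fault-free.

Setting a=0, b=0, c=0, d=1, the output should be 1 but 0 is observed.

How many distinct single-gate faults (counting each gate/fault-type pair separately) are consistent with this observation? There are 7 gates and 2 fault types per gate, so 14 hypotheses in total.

Fault-free: M1=0, M2=0, M3=1, M4=1, M5=1, M6=1, M7=1 → 1. Observed 0.
  M1 stuck-at-0: output 1 ✗
  M1 stuck-at-1: output 1 ✗
  M2 stuck-at-0: output 1 ✗
  M2 stuck-at-1: output 1 ✗
  M3 stuck-at-0: output 1 ✗
  M3 stuck-at-1: output 1 ✗
  M4 stuck-at-0: output 1 ✗
  M4 stuck-at-1: output 1 ✗
  M5 stuck-at-0: output 1 ✗
  M5 stuck-at-1: output 1 ✗
  M6 stuck-at-0: output 0 ✓
  M6 stuck-at-1: output 1 ✗
  M7 stuck-at-0: output 0 ✓
  M7 stuck-at-1: output 1 ✗
Consistent faults: {M6 stuck-at-0, M7 stuck-at-0} — 2 in all.

2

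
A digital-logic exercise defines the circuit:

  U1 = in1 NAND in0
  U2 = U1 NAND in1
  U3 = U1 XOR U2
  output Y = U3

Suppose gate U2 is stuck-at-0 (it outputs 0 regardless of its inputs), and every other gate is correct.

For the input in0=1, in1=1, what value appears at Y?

Propagate with U2 forced: U1=0, U2=0 [stuck-at-0], U3=0.
So Y = 0. (Without the fault it would be 1.)

0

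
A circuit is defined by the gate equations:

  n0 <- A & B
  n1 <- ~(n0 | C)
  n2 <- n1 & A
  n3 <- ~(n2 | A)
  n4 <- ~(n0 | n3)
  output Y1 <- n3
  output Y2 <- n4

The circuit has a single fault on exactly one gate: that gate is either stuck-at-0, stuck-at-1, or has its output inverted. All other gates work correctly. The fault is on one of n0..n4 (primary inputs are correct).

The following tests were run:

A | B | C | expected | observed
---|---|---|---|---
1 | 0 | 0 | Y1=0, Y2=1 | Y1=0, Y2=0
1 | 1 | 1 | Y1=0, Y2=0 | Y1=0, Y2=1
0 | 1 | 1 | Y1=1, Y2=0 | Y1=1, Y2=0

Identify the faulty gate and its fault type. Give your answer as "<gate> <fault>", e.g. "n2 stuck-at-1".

Fault-free values for test 1 (A=1, B=0, C=0): n0=0, n1=1, n2=1, n3=0, n4=1, giving Y1=0, Y2=1. Observed Y1=0, Y2=0.
Test 1: faults giving observed Y1=0, Y2=0 are {n0 stuck-at-1, n0 inverted output, n4 stuck-at-0, n4 inverted output}.
Test 2 (A=1, B=1, C=1): fault-free n0=1, n1=0, n2=0, n3=0, n4=0 → Y1=0, Y2=0; observed Y1=0, Y2=1. Eliminates n0 stuck-at-1, n4 stuck-at-0.
Test 3 (A=0, B=1, C=1): fault-free n0=0, n1=0, n2=0, n3=1, n4=0 → Y1=1, Y2=0; observed Y1=1, Y2=0. Eliminates n4 inverted output.
Only n0 inverted output is consistent with every test.

n0 inverted output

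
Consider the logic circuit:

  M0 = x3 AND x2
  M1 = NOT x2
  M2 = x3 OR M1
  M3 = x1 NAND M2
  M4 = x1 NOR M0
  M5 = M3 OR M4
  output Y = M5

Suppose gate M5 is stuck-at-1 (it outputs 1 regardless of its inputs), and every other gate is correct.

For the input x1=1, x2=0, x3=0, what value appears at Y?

Propagate with M5 forced: M0=0, M1=1, M2=1, M3=0, M4=0, M5=1 [stuck-at-1].
So Y = 1. (Without the fault it would be 0.)

1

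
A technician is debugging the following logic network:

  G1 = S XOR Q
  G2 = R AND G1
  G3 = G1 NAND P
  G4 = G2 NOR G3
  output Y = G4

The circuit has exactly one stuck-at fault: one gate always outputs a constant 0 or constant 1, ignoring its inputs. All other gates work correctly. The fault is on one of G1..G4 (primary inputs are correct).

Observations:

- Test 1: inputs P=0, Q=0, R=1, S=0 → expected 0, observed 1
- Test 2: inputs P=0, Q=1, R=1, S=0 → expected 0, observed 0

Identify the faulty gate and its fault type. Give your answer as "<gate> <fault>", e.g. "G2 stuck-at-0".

G3 stuck-at-0

Fault-free values for test 1 (P=0, Q=0, R=1, S=0): G1=0, G2=0, G3=1, G4=0, giving Y=0. Observed 1.
Test 1: faults giving observed 1 are {G3 stuck-at-0, G4 stuck-at-1}.
Test 2 (P=0, Q=1, R=1, S=0): fault-free G1=1, G2=1, G3=1, G4=0 → 0; observed 0. Eliminates G4 stuck-at-1.
Only G3 stuck-at-0 is consistent with every test.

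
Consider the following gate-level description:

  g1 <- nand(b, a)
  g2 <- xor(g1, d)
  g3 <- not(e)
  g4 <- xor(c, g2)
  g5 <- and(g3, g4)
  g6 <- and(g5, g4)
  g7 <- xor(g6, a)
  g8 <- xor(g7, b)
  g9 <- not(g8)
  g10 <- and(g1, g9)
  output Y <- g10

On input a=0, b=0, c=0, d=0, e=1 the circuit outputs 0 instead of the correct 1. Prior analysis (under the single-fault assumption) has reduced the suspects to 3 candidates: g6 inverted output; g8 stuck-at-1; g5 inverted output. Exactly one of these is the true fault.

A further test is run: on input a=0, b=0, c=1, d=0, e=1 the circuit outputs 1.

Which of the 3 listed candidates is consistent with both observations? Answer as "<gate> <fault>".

g5 inverted output

Evaluate each candidate on input a=0, b=0, c=1, d=0, e=1:
  g6 inverted output: g1=1, g2=1, g3=0, g4=0, g5=0, g6=1 [inverted output], g7=1, g8=1, g9=0, g10=0 → 0 — eliminated
  g8 stuck-at-1: g1=1, g2=1, g3=0, g4=0, g5=0, g6=0, g7=0, g8=1 [stuck-at-1], g9=0, g10=0 → 0 — eliminated
  g5 inverted output: g1=1, g2=1, g3=0, g4=0, g5=1 [inverted output], g6=0, g7=0, g8=0, g9=1, g10=1 → 1 — matches
Only g5 inverted output reproduces the observed 1.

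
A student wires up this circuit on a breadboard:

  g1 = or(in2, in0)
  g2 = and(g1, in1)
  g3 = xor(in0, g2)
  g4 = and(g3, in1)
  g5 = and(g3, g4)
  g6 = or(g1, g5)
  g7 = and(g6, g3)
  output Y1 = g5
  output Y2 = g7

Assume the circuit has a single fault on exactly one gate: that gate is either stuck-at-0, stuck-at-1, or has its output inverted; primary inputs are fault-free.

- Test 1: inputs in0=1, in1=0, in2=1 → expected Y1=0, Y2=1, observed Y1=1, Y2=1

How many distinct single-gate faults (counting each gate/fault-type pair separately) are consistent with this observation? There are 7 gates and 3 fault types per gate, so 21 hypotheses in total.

4

Fault-free: g1=1, g2=0, g3=1, g4=0, g5=0, g6=1, g7=1 → Y1=0, Y2=1. Observed Y1=1, Y2=1.
  g1: none of the 3 fault types match ✗
  g2: none of the 3 fault types match ✗
  g3: none of the 3 fault types match ✗
  g4: stuck-at-1, inverted output ✓; others ✗
  g5: stuck-at-1, inverted output ✓; others ✗
  g6: none of the 3 fault types match ✗
  g7: none of the 3 fault types match ✗
Consistent faults: {g4 stuck-at-1, g4 inverted output, g5 stuck-at-1, g5 inverted output} — 4 in all.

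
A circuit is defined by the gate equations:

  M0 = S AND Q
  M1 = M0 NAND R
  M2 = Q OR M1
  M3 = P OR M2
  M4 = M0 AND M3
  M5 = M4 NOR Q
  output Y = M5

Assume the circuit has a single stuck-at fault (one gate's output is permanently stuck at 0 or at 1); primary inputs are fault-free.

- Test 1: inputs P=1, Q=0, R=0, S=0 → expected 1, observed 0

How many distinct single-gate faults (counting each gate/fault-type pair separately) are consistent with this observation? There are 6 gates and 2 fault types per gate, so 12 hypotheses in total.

Fault-free: M0=0, M1=1, M2=1, M3=1, M4=0, M5=1 → 1. Observed 0.
  M0 stuck-at-0: output 1 ✗
  M0 stuck-at-1: output 0 ✓
  M1 stuck-at-0: output 1 ✗
  M1 stuck-at-1: output 1 ✗
  M2 stuck-at-0: output 1 ✗
  M2 stuck-at-1: output 1 ✗
  M3 stuck-at-0: output 1 ✗
  M3 stuck-at-1: output 1 ✗
  M4 stuck-at-0: output 1 ✗
  M4 stuck-at-1: output 0 ✓
  M5 stuck-at-0: output 0 ✓
  M5 stuck-at-1: output 1 ✗
Consistent faults: {M0 stuck-at-1, M4 stuck-at-1, M5 stuck-at-0} — 3 in all.

3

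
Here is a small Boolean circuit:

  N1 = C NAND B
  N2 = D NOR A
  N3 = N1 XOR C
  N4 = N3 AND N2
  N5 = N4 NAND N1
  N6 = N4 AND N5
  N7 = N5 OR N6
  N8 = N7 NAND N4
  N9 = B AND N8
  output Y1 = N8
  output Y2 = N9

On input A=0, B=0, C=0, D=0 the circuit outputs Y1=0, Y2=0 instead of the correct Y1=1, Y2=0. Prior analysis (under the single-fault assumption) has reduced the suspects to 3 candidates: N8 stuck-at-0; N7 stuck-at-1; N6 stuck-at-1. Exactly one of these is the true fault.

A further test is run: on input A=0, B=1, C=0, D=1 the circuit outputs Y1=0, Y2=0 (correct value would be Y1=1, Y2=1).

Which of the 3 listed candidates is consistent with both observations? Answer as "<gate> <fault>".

Evaluate each candidate on input A=0, B=1, C=0, D=1:
  N8 stuck-at-0: N1=1, N2=0, N3=1, N4=0, N5=1, N6=0, N7=1, N8=0 [stuck-at-0], N9=0 → Y1=0, Y2=0 — matches
  N7 stuck-at-1: N1=1, N2=0, N3=1, N4=0, N5=1, N6=0, N7=1 [stuck-at-1], N8=1, N9=1 → Y1=1, Y2=1 — eliminated
  N6 stuck-at-1: N1=1, N2=0, N3=1, N4=0, N5=1, N6=1 [stuck-at-1], N7=1, N8=1, N9=1 → Y1=1, Y2=1 — eliminated
Only N8 stuck-at-0 reproduces the observed Y1=0, Y2=0.

N8 stuck-at-0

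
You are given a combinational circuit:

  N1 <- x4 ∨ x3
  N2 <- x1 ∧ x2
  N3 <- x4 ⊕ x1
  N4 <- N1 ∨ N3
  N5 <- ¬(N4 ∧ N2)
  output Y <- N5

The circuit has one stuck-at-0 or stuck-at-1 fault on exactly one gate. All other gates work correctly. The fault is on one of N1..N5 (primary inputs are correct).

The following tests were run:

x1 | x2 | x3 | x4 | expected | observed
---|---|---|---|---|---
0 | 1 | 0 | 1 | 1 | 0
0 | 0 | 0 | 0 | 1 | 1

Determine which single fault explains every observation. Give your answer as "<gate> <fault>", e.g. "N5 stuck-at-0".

Fault-free values for test 1 (x1=0, x2=1, x3=0, x4=1): N1=1, N2=0, N3=1, N4=1, N5=1, giving Y=1. Observed 0.
Test 1: faults giving observed 0 are {N2 stuck-at-1, N5 stuck-at-0}.
Test 2 (x1=0, x2=0, x3=0, x4=0): fault-free N1=0, N2=0, N3=0, N4=0, N5=1 → 1; observed 1. Eliminates N5 stuck-at-0.
Only N2 stuck-at-1 is consistent with every test.

N2 stuck-at-1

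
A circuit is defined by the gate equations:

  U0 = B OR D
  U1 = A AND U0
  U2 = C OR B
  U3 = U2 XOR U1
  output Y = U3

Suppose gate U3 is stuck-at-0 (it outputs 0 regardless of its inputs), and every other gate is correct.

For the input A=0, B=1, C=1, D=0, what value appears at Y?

Propagate with U3 forced: U0=1, U1=0, U2=1, U3=0 [stuck-at-0].
So Y = 0. (Without the fault it would be 1.)

0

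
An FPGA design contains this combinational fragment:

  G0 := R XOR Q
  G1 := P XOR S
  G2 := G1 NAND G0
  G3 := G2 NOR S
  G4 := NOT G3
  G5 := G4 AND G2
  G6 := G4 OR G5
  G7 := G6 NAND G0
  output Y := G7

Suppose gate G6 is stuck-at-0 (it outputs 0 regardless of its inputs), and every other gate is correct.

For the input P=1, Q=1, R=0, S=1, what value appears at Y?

1

Propagate with G6 forced: G0=1, G1=0, G2=1, G3=0, G4=1, G5=1, G6=0 [stuck-at-0], G7=1.
So Y = 1. (Without the fault it would be 0.)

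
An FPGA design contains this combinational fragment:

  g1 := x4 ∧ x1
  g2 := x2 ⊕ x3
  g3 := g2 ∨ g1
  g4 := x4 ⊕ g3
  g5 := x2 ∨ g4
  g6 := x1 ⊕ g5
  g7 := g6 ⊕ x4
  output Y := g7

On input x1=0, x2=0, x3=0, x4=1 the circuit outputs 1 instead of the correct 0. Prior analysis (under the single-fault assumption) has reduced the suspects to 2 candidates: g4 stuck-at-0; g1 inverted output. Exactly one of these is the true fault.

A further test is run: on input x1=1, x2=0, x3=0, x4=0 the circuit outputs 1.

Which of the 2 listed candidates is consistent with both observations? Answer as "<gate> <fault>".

Evaluate each candidate on input x1=1, x2=0, x3=0, x4=0:
  g4 stuck-at-0: g1=0, g2=0, g3=0, g4=0 [stuck-at-0], g5=0, g6=1, g7=1 → 1 — matches
  g1 inverted output: g1=1 [inverted output], g2=0, g3=1, g4=1, g5=1, g6=0, g7=0 → 0 — eliminated
Only g4 stuck-at-0 reproduces the observed 1.

g4 stuck-at-0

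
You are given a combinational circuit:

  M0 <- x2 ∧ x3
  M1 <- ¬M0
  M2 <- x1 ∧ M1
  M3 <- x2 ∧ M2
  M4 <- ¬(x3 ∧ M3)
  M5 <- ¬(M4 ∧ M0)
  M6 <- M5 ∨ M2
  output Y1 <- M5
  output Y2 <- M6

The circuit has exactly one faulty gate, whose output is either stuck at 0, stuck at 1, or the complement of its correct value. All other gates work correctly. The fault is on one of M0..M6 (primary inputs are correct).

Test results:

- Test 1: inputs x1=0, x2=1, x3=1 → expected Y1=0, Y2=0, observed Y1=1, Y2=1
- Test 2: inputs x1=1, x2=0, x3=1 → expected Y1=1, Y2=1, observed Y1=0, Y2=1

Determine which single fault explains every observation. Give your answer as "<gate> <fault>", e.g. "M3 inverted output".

Fault-free values for test 1 (x1=0, x2=1, x3=1): M0=1, M1=0, M2=0, M3=0, M4=1, M5=0, M6=0, giving Y1=0, Y2=0. Observed Y1=1, Y2=1.
Test 1: faults giving observed Y1=1, Y2=1 are {M0 stuck-at-0, M0 inverted output, M2 stuck-at-1, M2 inverted output, M3 stuck-at-1, M3 inverted output, M4 stuck-at-0, M4 inverted output, M5 stuck-at-1, M5 inverted output}.
Test 2 (x1=1, x2=0, x3=1): fault-free M0=0, M1=1, M2=1, M3=0, M4=1, M5=1, M6=1 → Y1=1, Y2=1; observed Y1=0, Y2=1. Eliminates M0 stuck-at-0, M0 inverted output, M2 stuck-at-1, M2 inverted output, M3 stuck-at-1, M3 inverted output, M4 stuck-at-0, M4 inverted output, M5 stuck-at-1.
Only M5 inverted output is consistent with every test.

M5 inverted output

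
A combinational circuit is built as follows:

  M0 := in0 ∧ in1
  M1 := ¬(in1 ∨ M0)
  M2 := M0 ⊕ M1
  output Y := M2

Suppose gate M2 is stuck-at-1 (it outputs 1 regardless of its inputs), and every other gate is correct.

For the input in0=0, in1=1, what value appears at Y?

Propagate with M2 forced: M0=0, M1=0, M2=1 [stuck-at-1].
So Y = 1. (Without the fault it would be 0.)

1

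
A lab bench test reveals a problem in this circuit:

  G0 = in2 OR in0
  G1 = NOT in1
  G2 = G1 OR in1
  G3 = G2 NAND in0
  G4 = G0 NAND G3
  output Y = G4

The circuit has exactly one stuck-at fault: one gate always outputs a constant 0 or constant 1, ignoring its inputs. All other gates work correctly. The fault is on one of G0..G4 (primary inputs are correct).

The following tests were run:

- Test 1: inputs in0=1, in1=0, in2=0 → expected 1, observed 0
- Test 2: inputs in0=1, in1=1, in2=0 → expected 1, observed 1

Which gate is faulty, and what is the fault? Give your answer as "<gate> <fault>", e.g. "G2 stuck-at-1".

Fault-free values for test 1 (in0=1, in1=0, in2=0): G0=1, G1=1, G2=1, G3=0, G4=1, giving Y=1. Observed 0.
Test 1: faults giving observed 0 are {G1 stuck-at-0, G2 stuck-at-0, G3 stuck-at-1, G4 stuck-at-0}.
Test 2 (in0=1, in1=1, in2=0): fault-free G0=1, G1=0, G2=1, G3=0, G4=1 → 1; observed 1. Eliminates G2 stuck-at-0, G3 stuck-at-1, G4 stuck-at-0.
Only G1 stuck-at-0 is consistent with every test.

G1 stuck-at-0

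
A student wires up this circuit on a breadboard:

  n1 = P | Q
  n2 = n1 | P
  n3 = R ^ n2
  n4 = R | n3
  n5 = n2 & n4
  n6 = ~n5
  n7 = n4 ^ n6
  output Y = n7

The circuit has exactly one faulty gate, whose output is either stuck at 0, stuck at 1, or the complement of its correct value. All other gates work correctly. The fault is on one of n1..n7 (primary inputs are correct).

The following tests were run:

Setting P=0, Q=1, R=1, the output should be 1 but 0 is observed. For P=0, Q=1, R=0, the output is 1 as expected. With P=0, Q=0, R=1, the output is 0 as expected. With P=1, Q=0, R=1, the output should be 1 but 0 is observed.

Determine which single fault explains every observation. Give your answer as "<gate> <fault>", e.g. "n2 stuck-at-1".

n2 stuck-at-0

Fault-free values for test 1 (P=0, Q=1, R=1): n1=1, n2=1, n3=0, n4=1, n5=1, n6=0, n7=1, giving Y=1. Observed 0.
Test 1: faults giving observed 0 are {n1 stuck-at-0, n1 inverted output, n2 stuck-at-0, n2 inverted output, n5 stuck-at-0, n5 inverted output, n6 stuck-at-1, n6 inverted output, n7 stuck-at-0, n7 inverted output}.
Test 2 (P=0, Q=1, R=0): fault-free n1=1, n2=1, n3=1, n4=1, n5=1, n6=0, n7=1 → 1; observed 1. Eliminates n5 stuck-at-0, n5 inverted output, n6 stuck-at-1, n6 inverted output, n7 stuck-at-0, n7 inverted output.
Test 3 (P=0, Q=0, R=1): fault-free n1=0, n2=0, n3=1, n4=1, n5=0, n6=1, n7=0 → 0; observed 0. Eliminates n1 inverted output, n2 inverted output.
Test 4 (P=1, Q=0, R=1): fault-free n1=1, n2=1, n3=0, n4=1, n5=1, n6=0, n7=1 → 1; observed 0. Eliminates n1 stuck-at-0.
Only n2 stuck-at-0 is consistent with every test.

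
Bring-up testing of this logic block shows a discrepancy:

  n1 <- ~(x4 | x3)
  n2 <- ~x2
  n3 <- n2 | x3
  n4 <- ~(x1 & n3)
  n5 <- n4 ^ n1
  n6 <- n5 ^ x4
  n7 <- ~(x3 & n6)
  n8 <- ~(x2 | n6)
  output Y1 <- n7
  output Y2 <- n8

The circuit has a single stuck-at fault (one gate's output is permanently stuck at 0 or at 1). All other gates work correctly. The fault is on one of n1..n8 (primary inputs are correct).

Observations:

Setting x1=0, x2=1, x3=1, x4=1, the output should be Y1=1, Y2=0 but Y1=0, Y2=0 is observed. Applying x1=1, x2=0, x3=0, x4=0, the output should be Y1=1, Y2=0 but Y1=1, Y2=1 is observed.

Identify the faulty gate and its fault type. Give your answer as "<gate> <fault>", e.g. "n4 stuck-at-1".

Fault-free values for test 1 (x1=0, x2=1, x3=1, x4=1): n1=0, n2=0, n3=1, n4=1, n5=1, n6=0, n7=1, n8=0, giving Y1=1, Y2=0. Observed Y1=0, Y2=0.
Test 1: faults giving observed Y1=0, Y2=0 are {n1 stuck-at-1, n4 stuck-at-0, n5 stuck-at-0, n6 stuck-at-1, n7 stuck-at-0}.
Test 2 (x1=1, x2=0, x3=0, x4=0): fault-free n1=1, n2=1, n3=1, n4=0, n5=1, n6=1, n7=1, n8=0 → Y1=1, Y2=0; observed Y1=1, Y2=1. Eliminates n1 stuck-at-1, n4 stuck-at-0, n6 stuck-at-1, n7 stuck-at-0.
Only n5 stuck-at-0 is consistent with every test.

n5 stuck-at-0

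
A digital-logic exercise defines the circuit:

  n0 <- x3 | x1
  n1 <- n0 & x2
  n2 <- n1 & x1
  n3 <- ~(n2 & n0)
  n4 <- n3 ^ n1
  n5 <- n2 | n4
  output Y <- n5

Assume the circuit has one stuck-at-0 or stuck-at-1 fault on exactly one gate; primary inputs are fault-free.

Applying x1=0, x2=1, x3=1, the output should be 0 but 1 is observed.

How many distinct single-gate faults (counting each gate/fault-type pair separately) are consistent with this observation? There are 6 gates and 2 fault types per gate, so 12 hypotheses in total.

6

Fault-free: n0=1, n1=1, n2=0, n3=1, n4=0, n5=0 → 0. Observed 1.
  n0 stuck-at-0: output 1 ✓
  n0 stuck-at-1: output 0 ✗
  n1 stuck-at-0: output 1 ✓
  n1 stuck-at-1: output 0 ✗
  n2 stuck-at-0: output 0 ✗
  n2 stuck-at-1: output 1 ✓
  n3 stuck-at-0: output 1 ✓
  n3 stuck-at-1: output 0 ✗
  n4 stuck-at-0: output 0 ✗
  n4 stuck-at-1: output 1 ✓
  n5 stuck-at-0: output 0 ✗
  n5 stuck-at-1: output 1 ✓
Consistent faults: {n0 stuck-at-0, n1 stuck-at-0, n2 stuck-at-1, n3 stuck-at-0, n4 stuck-at-1, n5 stuck-at-1} — 6 in all.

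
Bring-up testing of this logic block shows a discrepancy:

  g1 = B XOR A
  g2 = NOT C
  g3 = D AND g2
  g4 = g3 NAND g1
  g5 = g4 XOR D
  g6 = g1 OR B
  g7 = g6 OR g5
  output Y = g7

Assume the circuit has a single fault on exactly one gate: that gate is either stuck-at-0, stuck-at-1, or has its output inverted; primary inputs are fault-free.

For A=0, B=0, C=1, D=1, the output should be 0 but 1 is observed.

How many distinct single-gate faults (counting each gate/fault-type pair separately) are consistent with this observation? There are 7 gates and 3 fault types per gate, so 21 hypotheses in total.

Fault-free: g1=0, g2=0, g3=0, g4=1, g5=0, g6=0, g7=0 → 0. Observed 1.
  g1: stuck-at-1, inverted output ✓; others ✗
  g2: none of the 3 fault types match ✗
  g3: none of the 3 fault types match ✗
  g4: stuck-at-0, inverted output ✓; others ✗
  g5: stuck-at-1, inverted output ✓; others ✗
  g6: stuck-at-1, inverted output ✓; others ✗
  g7: stuck-at-1, inverted output ✓; others ✗
Consistent faults: {g1 stuck-at-1, g1 inverted output, g4 stuck-at-0, g4 inverted output, g5 stuck-at-1, g5 inverted output, g6 stuck-at-1, g6 inverted output, g7 stuck-at-1, g7 inverted output} — 10 in all.

10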